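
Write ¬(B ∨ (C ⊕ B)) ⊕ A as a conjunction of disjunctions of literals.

(¬B ∨ A) ∧ (¬C ∨ B ∨ A) ∧ (B ∨ C ∨ ¬A)

¬(B ∨ (C ⊕ B)) ⊕ A
= (¬(B ∨ (C ⊕ B)) ∨ A) ∧ ¬(¬(B ∨ (C ⊕ B)) ∧ A)   [expand ⊕]
= (¬(B ∨ (C ∨ B) ∧ ¬(C ∧ B)) ∨ A) ∧ ¬(¬(B ∨ (C ⊕ B)) ∧ A)   [expand ⊕]
= (¬(B ∨ (C ∨ B) ∧ ¬(C ∧ B)) ∨ A) ∧ ¬(¬(B ∨ (C ∨ B) ∧ ¬(C ∧ B)) ∧ A)   [expand ⊕]
= (¬B ∧ ¬((C ∨ B) ∧ ¬(C ∧ B)) ∨ A) ∧ ¬(¬(B ∨ (C ∨ B) ∧ ¬(C ∧ B)) ∧ A)   [De Morgan]
= (¬B ∧ (¬(C ∨ B) ∨ ¬¬(C ∧ B)) ∨ A) ∧ ¬(¬(B ∨ (C ∨ B) ∧ ¬(C ∧ B)) ∧ A)   [De Morgan]
= (¬B ∧ (¬C ∧ ¬B ∨ ¬¬(C ∧ B)) ∨ A) ∧ ¬(¬(B ∨ (C ∨ B) ∧ ¬(C ∧ B)) ∧ A)   [De Morgan]
= (¬B ∧ (¬C ∧ ¬B ∨ C ∧ B) ∨ A) ∧ ¬(¬(B ∨ (C ∨ B) ∧ ¬(C ∧ B)) ∧ A)   [double negation]
= (¬B ∧ (¬C ∧ ¬B ∨ C ∧ B) ∨ A) ∧ (¬¬(B ∨ (C ∨ B) ∧ ¬(C ∧ B)) ∨ ¬A)   [De Morgan]
= (¬B ∧ (¬C ∧ ¬B ∨ C ∧ B) ∨ A) ∧ (B ∨ (C ∨ B) ∧ ¬(C ∧ B) ∨ ¬A)   [double negation]
= (¬B ∧ (¬C ∧ ¬B ∨ C ∧ B) ∨ A) ∧ (B ∨ (C ∨ B) ∧ (¬C ∨ ¬B) ∨ ¬A)   [De Morgan]
= (¬B ∨ A) ∧ (¬C ∨ C ∨ A) ∧ (¬C ∨ B ∨ A) ∧ (¬B ∨ C ∨ A) ∧ (¬B ∨ B ∨ A) ∧ (B ∨ C ∨ B ∨ ¬A) ∧ (B ∨ ¬C ∨ ¬B ∨ ¬A)   [distribute ∨ over ∧]
= (¬B ∨ A) ∧ (¬C ∨ B ∨ A) ∧ (B ∨ C ∨ ¬A)   [simplify]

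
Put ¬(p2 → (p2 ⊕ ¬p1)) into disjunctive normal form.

p2 ∧ ¬p1

¬(p2 → (p2 ⊕ ¬p1))
⇔ ¬(¬p2 ∨ (p2 ⊕ ¬p1))   (eliminate →)
⇔ ¬(¬p2 ∨ (p2 ∧ ¬¬p1) ∨ (¬p2 ∧ ¬p1))   (expand ⊕)
⇔ ¬¬p2 ∧ ¬(p2 ∧ ¬¬p1) ∧ ¬(¬p2 ∧ ¬p1)   (De Morgan)
⇔ p2 ∧ ¬(p2 ∧ ¬¬p1) ∧ ¬(¬p2 ∧ ¬p1)   (double negation)
⇔ p2 ∧ (¬p2 ∨ ¬¬¬p1) ∧ ¬(¬p2 ∧ ¬p1)   (De Morgan)
⇔ p2 ∧ (¬p2 ∨ ¬p1) ∧ ¬(¬p2 ∧ ¬p1)   (double negation)
⇔ p2 ∧ (¬p2 ∨ ¬p1) ∧ (¬¬p2 ∨ ¬¬p1)   (De Morgan)
⇔ p2 ∧ (¬p2 ∨ ¬p1) ∧ (p2 ∨ ¬¬p1)   (double negation)
⇔ p2 ∧ (¬p2 ∨ ¬p1) ∧ (p2 ∨ p1)   (double negation)
⇔ (p2 ∧ ¬p2 ∧ p2) ∨ (p2 ∧ ¬p2 ∧ p1) ∨ (p2 ∧ ¬p1 ∧ p2) ∨ (p2 ∧ ¬p1 ∧ p1)   (distribute ∧ over ∨)
⇔ p2 ∧ ¬p1   (simplify)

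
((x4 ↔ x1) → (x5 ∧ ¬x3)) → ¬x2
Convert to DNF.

((x4 ↔ x1) → (x5 ∧ ¬x3)) → ¬x2
⇔ ¬((x4 ↔ x1) → (x5 ∧ ¬x3)) ∨ ¬x2   — eliminate →
⇔ ¬(¬(x4 ↔ x1) ∨ (x5 ∧ ¬x3)) ∨ ¬x2   — eliminate →
⇔ ¬(¬((x4 → x1) ∧ (x1 → x4)) ∨ (x5 ∧ ¬x3)) ∨ ¬x2   — eliminate ↔
⇔ ¬(¬((¬x4 ∨ x1) ∧ (x1 → x4)) ∨ (x5 ∧ ¬x3)) ∨ ¬x2   — eliminate →
⇔ ¬(¬((¬x4 ∨ x1) ∧ (¬x1 ∨ x4)) ∨ (x5 ∧ ¬x3)) ∨ ¬x2   — eliminate →
⇔ (¬¬((¬x4 ∨ x1) ∧ (¬x1 ∨ x4)) ∧ ¬(x5 ∧ ¬x3)) ∨ ¬x2   — De Morgan
⇔ ((¬x4 ∨ x1) ∧ (¬x1 ∨ x4) ∧ ¬(x5 ∧ ¬x3)) ∨ ¬x2   — double negation
⇔ ((¬x4 ∨ x1) ∧ (¬x1 ∨ x4) ∧ (¬x5 ∨ ¬¬x3)) ∨ ¬x2   — De Morgan
⇔ ((¬x4 ∨ x1) ∧ (¬x1 ∨ x4) ∧ (¬x5 ∨ x3)) ∨ ¬x2   — double negation
⇔ (¬x4 ∧ ¬x1 ∧ ¬x5) ∨ (¬x4 ∧ ¬x1 ∧ x3) ∨ (¬x4 ∧ x4 ∧ ¬x5) ∨ (¬x4 ∧ x4 ∧ x3) ∨ (x1 ∧ ¬x1 ∧ ¬x5) ∨ (x1 ∧ ¬x1 ∧ x3) ∨ (x1 ∧ x4 ∧ ¬x5) ∨ (x1 ∧ x4 ∧ x3) ∨ ¬x2   — distribute ∧ over ∨
⇔ (¬x4 ∧ ¬x1 ∧ ¬x5) ∨ (¬x4 ∧ ¬x1 ∧ x3) ∨ (x1 ∧ x4 ∧ ¬x5) ∨ (x1 ∧ x4 ∧ x3) ∨ ¬x2   — simplify

(¬x4 ∧ ¬x1 ∧ ¬x5) ∨ (¬x4 ∧ ¬x1 ∧ x3) ∨ (x1 ∧ x4 ∧ ¬x5) ∨ (x1 ∧ x4 ∧ x3) ∨ ¬x2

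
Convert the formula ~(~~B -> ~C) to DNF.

~(~~B -> ~C)
≡ ~(~~~B | ~C)   [eliminate ->]
≡ ~~~~B & ~~C   [De Morgan]
≡ ~~B & ~~C   [double negation]
≡ B & ~~C   [double negation]
≡ B & C   [double negation]

B & C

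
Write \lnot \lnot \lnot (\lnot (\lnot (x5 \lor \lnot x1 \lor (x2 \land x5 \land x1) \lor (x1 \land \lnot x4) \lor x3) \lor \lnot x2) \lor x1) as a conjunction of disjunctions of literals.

\lnot \lnot \lnot (\lnot (\lnot (x5 \lor \lnot x1 \lor (x2 \land x5 \land x1) \lor (x1 \land \lnot x4) \lor x3) \lor \lnot x2) \lor x1)
= \lnot (\lnot (\lnot (x5 \lor \lnot x1 \lor (x2 \land x5 \land x1) \lor (x1 \land \lnot x4) \lor x3) \lor \lnot x2) \lor x1)   [double negation]
= \lnot \lnot (\lnot (x5 \lor \lnot x1 \lor (x2 \land x5 \land x1) \lor (x1 \land \lnot x4) \lor x3) \lor \lnot x2) \land \lnot x1   [De Morgan]
= (\lnot (x5 \lor \lnot x1 \lor (x2 \land x5 \land x1) \lor (x1 \land \lnot x4) \lor x3) \lor \lnot x2) \land \lnot x1   [double negation]
= ((\lnot x5 \land \lnot \lnot x1 \land \lnot (x2 \land x5 \land x1) \land \lnot (x1 \land \lnot x4) \land \lnot x3) \lor \lnot x2) \land \lnot x1   [De Morgan]
= ((\lnot x5 \land x1 \land \lnot (x2 \land x5 \land x1) \land \lnot (x1 \land \lnot x4) \land \lnot x3) \lor \lnot x2) \land \lnot x1   [double negation]
= ((\lnot x5 \land x1 \land (\lnot x2 \lor \lnot x5 \lor \lnot x1) \land \lnot (x1 \land \lnot x4) \land \lnot x3) \lor \lnot x2) \land \lnot x1   [De Morgan]
= ((\lnot x5 \land x1 \land (\lnot x2 \lor \lnot x5 \lor \lnot x1) \land (\lnot x1 \lor \lnot \lnot x4) \land \lnot x3) \lor \lnot x2) \land \lnot x1   [De Morgan]
= ((\lnot x5 \land x1 \land (\lnot x2 \lor \lnot x5 \lor \lnot x1) \land (\lnot x1 \lor x4) \land \lnot x3) \lor \lnot x2) \land \lnot x1   [double negation]
= (\lnot x5 \lor \lnot x2) \land (x1 \lor \lnot x2) \land (\lnot x2 \lor \lnot x5 \lor \lnot x1 \lor \lnot x2) \land (\lnot x1 \lor x4 \lor \lnot x2) \land (\lnot x3 \lor \lnot x2) \land \lnot x1   [distribute \lor over \land]
= (\lnot x5 \lor \lnot x2) \land (x1 \lor \lnot x2) \land (\lnot x3 \lor \lnot x2) \land \lnot x1   [simplify]

(\lnot x5 \lor \lnot x2) \land (x1 \lor \lnot x2) \land (\lnot x3 \lor \lnot x2) \land \lnot x1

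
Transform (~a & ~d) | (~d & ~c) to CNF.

(~a | ~c) & ~d

(~a & ~d) | (~d & ~c)
≡ (~a | ~d) & (~a | ~c) & (~d | ~d) & (~d | ~c)   [distribute | over &]
≡ (~a | ~c) & ~d   [simplify]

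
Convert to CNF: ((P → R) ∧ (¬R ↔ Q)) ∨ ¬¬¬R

¬Q ∨ ¬R

((P → R) ∧ (¬R ↔ Q)) ∨ ¬¬¬R
= ((¬P ∨ R) ∧ (¬R ↔ Q)) ∨ ¬¬¬R   — eliminate →
= ((¬P ∨ R) ∧ (¬R → Q) ∧ (Q → ¬R)) ∨ ¬¬¬R   — eliminate ↔
= ((¬P ∨ R) ∧ (¬¬R ∨ Q) ∧ (Q → ¬R)) ∨ ¬¬¬R   — eliminate →
= ((¬P ∨ R) ∧ (¬¬R ∨ Q) ∧ (¬Q ∨ ¬R)) ∨ ¬¬¬R   — eliminate →
= ((¬P ∨ R) ∧ (R ∨ Q) ∧ (¬Q ∨ ¬R)) ∨ ¬¬¬R   — double negation
= ((¬P ∨ R) ∧ (R ∨ Q) ∧ (¬Q ∨ ¬R)) ∨ ¬R   — double negation
= (¬P ∨ R ∨ ¬R) ∧ (R ∨ Q ∨ ¬R) ∧ (¬Q ∨ ¬R ∨ ¬R)   — distribute ∨ over ∧
= ¬Q ∨ ¬R   — simplify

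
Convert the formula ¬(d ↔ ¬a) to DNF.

(d ∧ a) ∨ (¬a ∧ ¬d)

¬(d ↔ ¬a)
≡ ¬((d → ¬a) ∧ (¬a → d))
≡ ¬((¬d ∨ ¬a) ∧ (¬a → d))
≡ ¬((¬d ∨ ¬a) ∧ (¬¬a ∨ d))
≡ ¬(¬d ∨ ¬a) ∨ ¬(¬¬a ∨ d)
≡ (¬¬d ∧ ¬¬a) ∨ ¬(¬¬a ∨ d)
≡ (d ∧ ¬¬a) ∨ ¬(¬¬a ∨ d)
≡ (d ∧ a) ∨ ¬(¬¬a ∨ d)
≡ (d ∧ a) ∨ (¬¬¬a ∧ ¬d)
≡ (d ∧ a) ∨ (¬a ∧ ¬d)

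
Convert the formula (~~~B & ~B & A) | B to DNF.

(~~~B & ~B & A) | B
≡ (~B & ~B & A) | B   — double negation
≡ (~B & A) | B   — simplify

(~B & A) | B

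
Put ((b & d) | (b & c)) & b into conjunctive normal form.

((b & d) | (b & c)) & b
⇔ (b | b) & (b | c) & (d | b) & (d | c) & b   [distribute | over &]
⇔ b & (d | c)   [simplify]

b & (d | c)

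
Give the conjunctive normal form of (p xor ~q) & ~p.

(p xor ~q) & ~p
≡ (p | ~q) & ~(p & ~q) & ~p   [expand xor]
≡ (p | ~q) & (~p | ~~q) & ~p   [De Morgan]
≡ (p | ~q) & (~p | q) & ~p   [double negation]
≡ (p | ~q) & ~p   [simplify]

(p | ~q) & ~p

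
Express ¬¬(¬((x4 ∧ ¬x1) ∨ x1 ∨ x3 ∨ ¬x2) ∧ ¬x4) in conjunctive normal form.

¬x1 ∧ ¬x3 ∧ x2 ∧ ¬x4

¬¬(¬((x4 ∧ ¬x1) ∨ x1 ∨ x3 ∨ ¬x2) ∧ ¬x4)
⇔ ¬((x4 ∧ ¬x1) ∨ x1 ∨ x3 ∨ ¬x2) ∧ ¬x4   (double negation)
⇔ ¬(x4 ∧ ¬x1) ∧ ¬x1 ∧ ¬x3 ∧ ¬¬x2 ∧ ¬x4   (De Morgan)
⇔ (¬x4 ∨ ¬¬x1) ∧ ¬x1 ∧ ¬x3 ∧ ¬¬x2 ∧ ¬x4   (De Morgan)
⇔ (¬x4 ∨ x1) ∧ ¬x1 ∧ ¬x3 ∧ ¬¬x2 ∧ ¬x4   (double negation)
⇔ (¬x4 ∨ x1) ∧ ¬x1 ∧ ¬x3 ∧ x2 ∧ ¬x4   (double negation)
⇔ ¬x1 ∧ ¬x3 ∧ x2 ∧ ¬x4   (simplify)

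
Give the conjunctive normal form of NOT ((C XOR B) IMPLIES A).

(C OR B) AND (NOT C OR NOT B) AND NOT A

NOT ((C XOR B) IMPLIES A)
≡ NOT (NOT (C XOR B) OR A)   [eliminate IMPLIES]
≡ NOT (NOT ((C OR B) AND NOT (C AND B)) OR A)   [expand XOR]
≡ NOT NOT ((C OR B) AND NOT (C AND B)) AND NOT A   [De Morgan]
≡ (C OR B) AND NOT (C AND B) AND NOT A   [double negation]
≡ (C OR B) AND (NOT C OR NOT B) AND NOT A   [De Morgan]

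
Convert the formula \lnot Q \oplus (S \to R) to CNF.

(\lnot Q \lor \lnot S \lor R) \land (Q \lor S) \land (Q \lor \lnot R)

\lnot Q \oplus (S \to R)
≡ (\lnot Q \lor (S \to R)) \land \lnot (\lnot Q \land (S \to R))   [expand \oplus]
≡ (\lnot Q \lor \lnot S \lor R) \land \lnot (\lnot Q \land (S \to R))   [eliminate \to]
≡ (\lnot Q \lor \lnot S \lor R) \land \lnot (\lnot Q \land (\lnot S \lor R))   [eliminate \to]
≡ (\lnot Q \lor \lnot S \lor R) \land (\lnot \lnot Q \lor \lnot (\lnot S \lor R))   [De Morgan]
≡ (\lnot Q \lor \lnot S \lor R) \land (Q \lor \lnot (\lnot S \lor R))   [double negation]
≡ (\lnot Q \lor \lnot S \lor R) \land (Q \lor \lnot \lnot S \land \lnot R)   [De Morgan]
≡ (\lnot Q \lor \lnot S \lor R) \land (Q \lor S \land \lnot R)   [double negation]
≡ (\lnot Q \lor \lnot S \lor R) \land (Q \lor S) \land (Q \lor \lnot R)   [distribute \lor over \land]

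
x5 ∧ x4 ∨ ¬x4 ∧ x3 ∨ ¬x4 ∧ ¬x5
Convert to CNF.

(x5 ∨ ¬x4) ∧ (x4 ∨ x3 ∨ ¬x5)

x5 ∧ x4 ∨ ¬x4 ∧ x3 ∨ ¬x4 ∧ ¬x5
⇔ (x5 ∨ ¬x4 ∨ ¬x4) ∧ (x5 ∨ ¬x4 ∨ ¬x5) ∧ (x5 ∨ x3 ∨ ¬x4) ∧ (x5 ∨ x3 ∨ ¬x5) ∧ (x4 ∨ ¬x4 ∨ ¬x4) ∧ (x4 ∨ ¬x4 ∨ ¬x5) ∧ (x4 ∨ x3 ∨ ¬x4) ∧ (x4 ∨ x3 ∨ ¬x5)   (distribute ∨ over ∧)
⇔ (x5 ∨ ¬x4) ∧ (x4 ∨ x3 ∨ ¬x5)   (simplify)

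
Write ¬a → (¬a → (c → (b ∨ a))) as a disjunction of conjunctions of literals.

a ∨ ¬c ∨ b

¬a → (¬a → (c → (b ∨ a)))
≡ ¬¬a ∨ (¬a → (c → (b ∨ a)))   [eliminate →]
≡ ¬¬a ∨ ¬¬a ∨ (c → (b ∨ a))   [eliminate →]
≡ ¬¬a ∨ ¬¬a ∨ ¬c ∨ b ∨ a   [eliminate →]
≡ a ∨ ¬¬a ∨ ¬c ∨ b ∨ a   [double negation]
≡ a ∨ a ∨ ¬c ∨ b ∨ a   [double negation]
≡ a ∨ ¬c ∨ b   [simplify]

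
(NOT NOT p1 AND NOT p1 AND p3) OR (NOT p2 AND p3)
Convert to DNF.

(NOT NOT p1 AND NOT p1 AND p3) OR (NOT p2 AND p3)
≡ (p1 AND NOT p1 AND p3) OR (NOT p2 AND p3)   (double negation)
≡ NOT p2 AND p3   (simplify)

NOT p2 AND p3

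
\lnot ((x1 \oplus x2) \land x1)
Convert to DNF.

(x2 \land x1) \lor \lnot x1

\lnot ((x1 \oplus x2) \land x1)
≡ \lnot (((x1 \land \lnot x2) \lor (\lnot x1 \land x2)) \land x1)   [expand \oplus]
≡ \lnot ((x1 \land \lnot x2) \lor (\lnot x1 \land x2)) \lor \lnot x1   [De Morgan]
≡ (\lnot (x1 \land \lnot x2) \land \lnot (\lnot x1 \land x2)) \lor \lnot x1   [De Morgan]
≡ ((\lnot x1 \lor \lnot \lnot x2) \land \lnot (\lnot x1 \land x2)) \lor \lnot x1   [De Morgan]
≡ ((\lnot x1 \lor x2) \land \lnot (\lnot x1 \land x2)) \lor \lnot x1   [double negation]
≡ ((\lnot x1 \lor x2) \land (\lnot \lnot x1 \lor \lnot x2)) \lor \lnot x1   [De Morgan]
≡ ((\lnot x1 \lor x2) \land (x1 \lor \lnot x2)) \lor \lnot x1   [double negation]
≡ (\lnot x1 \land x1) \lor (\lnot x1 \land \lnot x2) \lor (x2 \land x1) \lor (x2 \land \lnot x2) \lor \lnot x1   [distribute \land over \lor]
≡ (x2 \land x1) \lor \lnot x1   [simplify]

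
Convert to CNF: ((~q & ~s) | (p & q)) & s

((~q & ~s) | (p & q)) & s
≡ (~q | p) & (~q | q) & (~s | p) & (~s | q) & s   (distribute | over &)
≡ (~q | p) & (~s | p) & (~s | q) & s   (simplify)

(~q | p) & (~s | p) & (~s | q) & s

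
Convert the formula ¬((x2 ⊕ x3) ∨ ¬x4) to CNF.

(¬x2 ∨ x3) ∧ (¬x3 ∨ x2) ∧ x4

¬((x2 ⊕ x3) ∨ ¬x4)
⇔ ¬(((x2 ∨ x3) ∧ ¬(x2 ∧ x3)) ∨ ¬x4)   [expand ⊕]
⇔ ¬((x2 ∨ x3) ∧ ¬(x2 ∧ x3)) ∧ ¬¬x4   [De Morgan]
⇔ (¬(x2 ∨ x3) ∨ ¬¬(x2 ∧ x3)) ∧ ¬¬x4   [De Morgan]
⇔ ((¬x2 ∧ ¬x3) ∨ ¬¬(x2 ∧ x3)) ∧ ¬¬x4   [De Morgan]
⇔ ((¬x2 ∧ ¬x3) ∨ (x2 ∧ x3)) ∧ ¬¬x4   [double negation]
⇔ ((¬x2 ∧ ¬x3) ∨ (x2 ∧ x3)) ∧ x4   [double negation]
⇔ (¬x2 ∨ x2) ∧ (¬x2 ∨ x3) ∧ (¬x3 ∨ x2) ∧ (¬x3 ∨ x3) ∧ x4   [distribute ∨ over ∧]
⇔ (¬x2 ∨ x3) ∧ (¬x3 ∨ x2) ∧ x4   [simplify]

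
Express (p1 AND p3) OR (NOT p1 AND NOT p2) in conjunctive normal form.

(p1 AND p3) OR (NOT p1 AND NOT p2)
≡ (p1 OR NOT p1) AND (p1 OR NOT p2) AND (p3 OR NOT p1) AND (p3 OR NOT p2)   [distribute OR over AND]
≡ (p1 OR NOT p2) AND (p3 OR NOT p1) AND (p3 OR NOT p2)   [simplify]

(p1 OR NOT p2) AND (p3 OR NOT p1) AND (p3 OR NOT p2)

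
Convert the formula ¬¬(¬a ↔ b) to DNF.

(a ∧ ¬b) ∨ (b ∧ ¬a)

¬¬(¬a ↔ b)
= ¬¬((¬a → b) ∧ (b → ¬a))
= ¬¬((¬¬a ∨ b) ∧ (b → ¬a))
= ¬¬((¬¬a ∨ b) ∧ (¬b ∨ ¬a))
= (¬¬a ∨ b) ∧ (¬b ∨ ¬a)
= (a ∨ b) ∧ (¬b ∨ ¬a)
= (a ∧ ¬b) ∨ (a ∧ ¬a) ∨ (b ∧ ¬b) ∨ (b ∧ ¬a)
= (a ∧ ¬b) ∨ (b ∧ ¬a)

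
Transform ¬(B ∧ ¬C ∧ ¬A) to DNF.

¬(B ∧ ¬C ∧ ¬A)
≡ ¬B ∨ ¬¬C ∨ ¬¬A   [De Morgan]
≡ ¬B ∨ C ∨ ¬¬A   [double negation]
≡ ¬B ∨ C ∨ A   [double negation]

¬B ∨ C ∨ A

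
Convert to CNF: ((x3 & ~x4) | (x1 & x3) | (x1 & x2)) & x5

(x3 | x1) & (x3 | x2) & (~x4 | x1) & x5

((x3 & ~x4) | (x1 & x3) | (x1 & x2)) & x5
≡ (x3 | x1 | x1) & (x3 | x1 | x2) & (x3 | x3 | x1) & (x3 | x3 | x2) & (~x4 | x1 | x1) & (~x4 | x1 | x2) & (~x4 | x3 | x1) & (~x4 | x3 | x2) & x5
≡ (x3 | x1) & (x3 | x2) & (~x4 | x1) & x5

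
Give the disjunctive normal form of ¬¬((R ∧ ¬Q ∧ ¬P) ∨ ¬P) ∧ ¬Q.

¬¬((R ∧ ¬Q ∧ ¬P) ∨ ¬P) ∧ ¬Q
⇔ ((R ∧ ¬Q ∧ ¬P) ∨ ¬P) ∧ ¬Q   (double negation)
⇔ (R ∧ ¬Q ∧ ¬P ∧ ¬Q) ∨ (¬P ∧ ¬Q)   (distribute ∧ over ∨)
⇔ ¬P ∧ ¬Q   (simplify)

¬P ∧ ¬Q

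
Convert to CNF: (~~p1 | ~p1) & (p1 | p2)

p1 | p2

(~~p1 | ~p1) & (p1 | p2)
⇔ (p1 | ~p1) & (p1 | p2)   (double negation)
⇔ p1 | p2   (simplify)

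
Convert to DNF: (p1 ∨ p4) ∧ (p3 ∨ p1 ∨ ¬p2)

p1 ∨ p4 ∧ p3 ∨ p4 ∧ ¬p2

(p1 ∨ p4) ∧ (p3 ∨ p1 ∨ ¬p2)
≡ p1 ∧ p3 ∨ p1 ∧ p1 ∨ p1 ∧ ¬p2 ∨ p4 ∧ p3 ∨ p4 ∧ p1 ∨ p4 ∧ ¬p2   [distribute ∧ over ∨]
≡ p1 ∨ p4 ∧ p3 ∨ p4 ∧ ¬p2   [simplify]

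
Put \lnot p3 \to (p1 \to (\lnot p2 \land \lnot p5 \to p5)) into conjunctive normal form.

\lnot p3 \to (p1 \to (\lnot p2 \land \lnot p5 \to p5))
= \lnot \lnot p3 \lor (p1 \to (\lnot p2 \land \lnot p5 \to p5))   (eliminate \to)
= \lnot \lnot p3 \lor \lnot p1 \lor (\lnot p2 \land \lnot p5 \to p5)   (eliminate \to)
= \lnot \lnot p3 \lor \lnot p1 \lor \lnot (\lnot p2 \land \lnot p5) \lor p5   (eliminate \to)
= p3 \lor \lnot p1 \lor \lnot (\lnot p2 \land \lnot p5) \lor p5   (double negation)
= p3 \lor \lnot p1 \lor \lnot \lnot p2 \lor \lnot \lnot p5 \lor p5   (De Morgan)
= p3 \lor \lnot p1 \lor p2 \lor \lnot \lnot p5 \lor p5   (double negation)
= p3 \lor \lnot p1 \lor p2 \lor p5 \lor p5   (double negation)
= p3 \lor \lnot p1 \lor p2 \lor p5   (simplify)

p3 \lor \lnot p1 \lor p2 \lor p5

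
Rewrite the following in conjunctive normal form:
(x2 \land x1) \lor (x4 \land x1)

(x2 \land x1) \lor (x4 \land x1)
= (x2 \lor x4) \land (x2 \lor x1) \land (x1 \lor x4) \land (x1 \lor x1)   — distribute \lor over \land
= (x2 \lor x4) \land x1   — simplify

(x2 \lor x4) \land x1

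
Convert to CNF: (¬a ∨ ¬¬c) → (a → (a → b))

(¬a ∨ ¬¬c) → (a → (a → b))
≡ ¬(¬a ∨ ¬¬c) ∨ (a → (a → b))   [eliminate →]
≡ ¬(¬a ∨ ¬¬c) ∨ ¬a ∨ (a → b)   [eliminate →]
≡ ¬(¬a ∨ ¬¬c) ∨ ¬a ∨ ¬a ∨ b   [eliminate →]
≡ (¬¬a ∧ ¬¬¬c) ∨ ¬a ∨ ¬a ∨ b   [De Morgan]
≡ (a ∧ ¬¬¬c) ∨ ¬a ∨ ¬a ∨ b   [double negation]
≡ (a ∧ ¬c) ∨ ¬a ∨ ¬a ∨ b   [double negation]
≡ (a ∨ ¬a ∨ ¬a ∨ b) ∧ (¬c ∨ ¬a ∨ ¬a ∨ b)   [distribute ∨ over ∧]
≡ ¬c ∨ ¬a ∨ b   [simplify]

¬c ∨ ¬a ∨ b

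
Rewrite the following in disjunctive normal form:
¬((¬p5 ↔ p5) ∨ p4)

¬((¬p5 ↔ p5) ∨ p4)
≡ ¬((¬p5 → p5) ∧ (p5 → ¬p5) ∨ p4)   [eliminate ↔]
≡ ¬((¬¬p5 ∨ p5) ∧ (p5 → ¬p5) ∨ p4)   [eliminate →]
≡ ¬((¬¬p5 ∨ p5) ∧ (¬p5 ∨ ¬p5) ∨ p4)   [eliminate →]
≡ ¬((¬¬p5 ∨ p5) ∧ (¬p5 ∨ ¬p5)) ∧ ¬p4   [De Morgan]
≡ (¬(¬¬p5 ∨ p5) ∨ ¬(¬p5 ∨ ¬p5)) ∧ ¬p4   [De Morgan]
≡ (¬¬¬p5 ∧ ¬p5 ∨ ¬(¬p5 ∨ ¬p5)) ∧ ¬p4   [De Morgan]
≡ (¬p5 ∧ ¬p5 ∨ ¬(¬p5 ∨ ¬p5)) ∧ ¬p4   [double negation]
≡ (¬p5 ∧ ¬p5 ∨ ¬¬p5 ∧ ¬¬p5) ∧ ¬p4   [De Morgan]
≡ (¬p5 ∧ ¬p5 ∨ p5 ∧ ¬¬p5) ∧ ¬p4   [double negation]
≡ (¬p5 ∧ ¬p5 ∨ p5 ∧ p5) ∧ ¬p4   [double negation]
≡ ¬p5 ∧ ¬p5 ∧ ¬p4 ∨ p5 ∧ p5 ∧ ¬p4   [distribute ∧ over ∨]
≡ ¬p5 ∧ ¬p4 ∨ p5 ∧ ¬p4   [simplify]

¬p5 ∧ ¬p4 ∨ p5 ∧ ¬p4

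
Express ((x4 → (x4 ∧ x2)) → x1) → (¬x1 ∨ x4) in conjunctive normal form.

¬x1 ∨ x4

((x4 → (x4 ∧ x2)) → x1) → (¬x1 ∨ x4)
= ¬((x4 → (x4 ∧ x2)) → x1) ∨ ¬x1 ∨ x4
= ¬(¬(x4 → (x4 ∧ x2)) ∨ x1) ∨ ¬x1 ∨ x4
= ¬(¬(¬x4 ∨ (x4 ∧ x2)) ∨ x1) ∨ ¬x1 ∨ x4
= (¬¬(¬x4 ∨ (x4 ∧ x2)) ∧ ¬x1) ∨ ¬x1 ∨ x4
= ((¬x4 ∨ (x4 ∧ x2)) ∧ ¬x1) ∨ ¬x1 ∨ x4
= (¬x4 ∨ x4 ∨ ¬x1 ∨ x4) ∧ (¬x4 ∨ x2 ∨ ¬x1 ∨ x4) ∧ (¬x1 ∨ ¬x1 ∨ x4)
= ¬x1 ∨ x4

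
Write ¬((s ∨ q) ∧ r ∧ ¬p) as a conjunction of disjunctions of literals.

(¬s ∨ ¬r ∨ p) ∧ (¬q ∨ ¬r ∨ p)

¬((s ∨ q) ∧ r ∧ ¬p)
≡ ¬(s ∨ q) ∨ ¬r ∨ ¬¬p   — De Morgan
≡ (¬s ∧ ¬q) ∨ ¬r ∨ ¬¬p   — De Morgan
≡ (¬s ∧ ¬q) ∨ ¬r ∨ p   — double negation
≡ (¬s ∨ ¬r ∨ p) ∧ (¬q ∨ ¬r ∨ p)   — distribute ∨ over ∧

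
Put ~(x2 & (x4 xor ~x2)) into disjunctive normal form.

~(x2 & (x4 xor ~x2))
⇔ ~(x2 & ((x4 & ~~x2) | (~x4 & ~x2)))   (expand xor)
⇔ ~x2 | ~((x4 & ~~x2) | (~x4 & ~x2))   (De Morgan)
⇔ ~x2 | (~(x4 & ~~x2) & ~(~x4 & ~x2))   (De Morgan)
⇔ ~x2 | ((~x4 | ~~~x2) & ~(~x4 & ~x2))   (De Morgan)
⇔ ~x2 | ((~x4 | ~x2) & ~(~x4 & ~x2))   (double negation)
⇔ ~x2 | ((~x4 | ~x2) & (~~x4 | ~~x2))   (De Morgan)
⇔ ~x2 | ((~x4 | ~x2) & (x4 | ~~x2))   (double negation)
⇔ ~x2 | ((~x4 | ~x2) & (x4 | x2))   (double negation)
⇔ ~x2 | (~x4 & x4) | (~x4 & x2) | (~x2 & x4) | (~x2 & x2)   (distribute & over |)
⇔ ~x2 | (~x4 & x2)   (simplify)

~x2 | (~x4 & x2)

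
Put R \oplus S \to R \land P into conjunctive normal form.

R \oplus S \to R \land P
≡ \lnot (R \oplus S) \lor R \land P
≡ \lnot ((R \lor S) \land \lnot (R \land S)) \lor R \land P
≡ \lnot (R \lor S) \lor \lnot \lnot (R \land S) \lor R \land P
≡ \lnot R \land \lnot S \lor \lnot \lnot (R \land S) \lor R \land P
≡ \lnot R \land \lnot S \lor R \land S \lor R \land P
≡ (\lnot R \lor R \lor R) \land (\lnot R \lor R \lor P) \land (\lnot R \lor S \lor R) \land (\lnot R \lor S \lor P) \land (\lnot S \lor R \lor R) \land (\lnot S \lor R \lor P) \land (\lnot S \lor S \lor R) \land (\lnot S \lor S \lor P)
≡ (\lnot R \lor S \lor P) \land (\lnot S \lor R)

(\lnot R \lor S \lor P) \land (\lnot S \lor R)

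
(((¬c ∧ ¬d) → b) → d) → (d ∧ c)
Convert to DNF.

(((¬c ∧ ¬d) → b) → d) → (d ∧ c)
≡ ¬(((¬c ∧ ¬d) → b) → d) ∨ (d ∧ c)
≡ ¬(¬((¬c ∧ ¬d) → b) ∨ d) ∨ (d ∧ c)
≡ ¬(¬(¬(¬c ∧ ¬d) ∨ b) ∨ d) ∨ (d ∧ c)
≡ (¬¬(¬(¬c ∧ ¬d) ∨ b) ∧ ¬d) ∨ (d ∧ c)
≡ ((¬(¬c ∧ ¬d) ∨ b) ∧ ¬d) ∨ (d ∧ c)
≡ ((¬¬c ∨ ¬¬d ∨ b) ∧ ¬d) ∨ (d ∧ c)
≡ ((c ∨ ¬¬d ∨ b) ∧ ¬d) ∨ (d ∧ c)
≡ ((c ∨ d ∨ b) ∧ ¬d) ∨ (d ∧ c)
≡ (c ∧ ¬d) ∨ (d ∧ ¬d) ∨ (b ∧ ¬d) ∨ (d ∧ c)
≡ (c ∧ ¬d) ∨ (b ∧ ¬d) ∨ (d ∧ c)

(c ∧ ¬d) ∨ (b ∧ ¬d) ∨ (d ∧ c)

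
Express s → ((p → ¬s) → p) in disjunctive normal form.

¬s ∨ p

s → ((p → ¬s) → p)
= ¬s ∨ ((p → ¬s) → p)   [eliminate →]
= ¬s ∨ ¬(p → ¬s) ∨ p   [eliminate →]
= ¬s ∨ ¬(¬p ∨ ¬s) ∨ p   [eliminate →]
= ¬s ∨ (¬¬p ∧ ¬¬s) ∨ p   [De Morgan]
= ¬s ∨ (p ∧ ¬¬s) ∨ p   [double negation]
= ¬s ∨ (p ∧ s) ∨ p   [double negation]
= ¬s ∨ p   [simplify]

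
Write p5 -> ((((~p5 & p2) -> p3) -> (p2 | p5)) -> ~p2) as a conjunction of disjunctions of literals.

p5 -> ((((~p5 & p2) -> p3) -> (p2 | p5)) -> ~p2)
≡ ~p5 | ((((~p5 & p2) -> p3) -> (p2 | p5)) -> ~p2)   (eliminate ->)
≡ ~p5 | ~(((~p5 & p2) -> p3) -> (p2 | p5)) | ~p2   (eliminate ->)
≡ ~p5 | ~(~((~p5 & p2) -> p3) | p2 | p5) | ~p2   (eliminate ->)
≡ ~p5 | ~(~(~(~p5 & p2) | p3) | p2 | p5) | ~p2   (eliminate ->)
≡ ~p5 | (~~(~(~p5 & p2) | p3) & ~p2 & ~p5) | ~p2   (De Morgan)
≡ ~p5 | ((~(~p5 & p2) | p3) & ~p2 & ~p5) | ~p2   (double negation)
≡ ~p5 | ((~~p5 | ~p2 | p3) & ~p2 & ~p5) | ~p2   (De Morgan)
≡ ~p5 | ((p5 | ~p2 | p3) & ~p2 & ~p5) | ~p2   (double negation)
≡ (~p5 | p5 | ~p2 | p3 | ~p2) & (~p5 | ~p2 | ~p2) & (~p5 | ~p5 | ~p2)   (distribute | over &)
≡ ~p5 | ~p2   (simplify)

~p5 | ~p2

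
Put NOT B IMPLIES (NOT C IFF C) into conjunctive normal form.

(B OR C) AND (B OR NOT C)

NOT B IMPLIES (NOT C IFF C)
= NOT NOT B OR (NOT C IFF C)
= NOT NOT B OR ((NOT C IMPLIES C) AND (C IMPLIES NOT C))
= NOT NOT B OR ((NOT NOT C OR C) AND (C IMPLIES NOT C))
= NOT NOT B OR ((NOT NOT C OR C) AND (NOT C OR NOT C))
= B OR ((NOT NOT C OR C) AND (NOT C OR NOT C))
= B OR ((C OR C) AND (NOT C OR NOT C))
= (B OR C OR C) AND (B OR NOT C OR NOT C)
= (B OR C) AND (B OR NOT C)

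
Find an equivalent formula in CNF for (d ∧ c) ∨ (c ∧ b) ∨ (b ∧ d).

(d ∨ c) ∧ (d ∨ b) ∧ (c ∨ b)

(d ∧ c) ∨ (c ∧ b) ∨ (b ∧ d)
= (d ∨ c ∨ b) ∧ (d ∨ c ∨ d) ∧ (d ∨ b ∨ b) ∧ (d ∨ b ∨ d) ∧ (c ∨ c ∨ b) ∧ (c ∨ c ∨ d) ∧ (c ∨ b ∨ b) ∧ (c ∨ b ∨ d)   [distribute ∨ over ∧]
= (d ∨ c) ∧ (d ∨ b) ∧ (c ∨ b)   [simplify]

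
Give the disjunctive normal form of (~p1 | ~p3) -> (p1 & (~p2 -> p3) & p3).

p1 & p3

(~p1 | ~p3) -> (p1 & (~p2 -> p3) & p3)
≡ ~(~p1 | ~p3) | (p1 & (~p2 -> p3) & p3)   [eliminate ->]
≡ ~(~p1 | ~p3) | (p1 & (~~p2 | p3) & p3)   [eliminate ->]
≡ (~~p1 & ~~p3) | (p1 & (~~p2 | p3) & p3)   [De Morgan]
≡ (p1 & ~~p3) | (p1 & (~~p2 | p3) & p3)   [double negation]
≡ (p1 & p3) | (p1 & (~~p2 | p3) & p3)   [double negation]
≡ (p1 & p3) | (p1 & (p2 | p3) & p3)   [double negation]
≡ (p1 & p3) | (p1 & p2 & p3) | (p1 & p3 & p3)   [distribute & over |]
≡ p1 & p3   [simplify]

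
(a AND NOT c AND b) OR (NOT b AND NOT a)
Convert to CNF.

(a AND NOT c AND b) OR (NOT b AND NOT a)
= (a OR NOT b) AND (a OR NOT a) AND (NOT c OR NOT b) AND (NOT c OR NOT a) AND (b OR NOT b) AND (b OR NOT a)   — distribute OR over AND
= (a OR NOT b) AND (NOT c OR NOT b) AND (NOT c OR NOT a) AND (b OR NOT a)   — simplify

(a OR NOT b) AND (NOT c OR NOT b) AND (NOT c OR NOT a) AND (b OR NOT a)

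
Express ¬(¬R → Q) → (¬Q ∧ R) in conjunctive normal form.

¬(¬R → Q) → (¬Q ∧ R)
≡ ¬¬(¬R → Q) ∨ (¬Q ∧ R)   (eliminate →)
≡ ¬¬(¬¬R ∨ Q) ∨ (¬Q ∧ R)   (eliminate →)
≡ ¬¬R ∨ Q ∨ (¬Q ∧ R)   (double negation)
≡ R ∨ Q ∨ (¬Q ∧ R)   (double negation)
≡ (R ∨ Q ∨ ¬Q) ∧ (R ∨ Q ∨ R)   (distribute ∨ over ∧)
≡ R ∨ Q   (simplify)

R ∨ Q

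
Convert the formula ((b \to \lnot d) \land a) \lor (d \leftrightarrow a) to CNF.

((b \to \lnot d) \land a) \lor (d \leftrightarrow a)
= ((\lnot b \lor \lnot d) \land a) \lor (d \leftrightarrow a)   (eliminate \to)
= ((\lnot b \lor \lnot d) \land a) \lor ((d \to a) \land (a \to d))   (eliminate \leftrightarrow)
= ((\lnot b \lor \lnot d) \land a) \lor ((\lnot d \lor a) \land (a \to d))   (eliminate \to)
= ((\lnot b \lor \lnot d) \land a) \lor ((\lnot d \lor a) \land (\lnot a \lor d))   (eliminate \to)
= (\lnot b \lor \lnot d \lor \lnot d \lor a) \land (\lnot b \lor \lnot d \lor \lnot a \lor d) \land (a \lor \lnot d \lor a) \land (a \lor \lnot a \lor d)   (distribute \lor over \land)
= a \lor \lnot d   (simplify)

a \lor \lnot d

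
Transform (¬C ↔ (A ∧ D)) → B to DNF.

(¬C ↔ (A ∧ D)) → B
= ¬(¬C ↔ (A ∧ D)) ∨ B   [eliminate →]
= ¬((¬C → (A ∧ D)) ∧ ((A ∧ D) → ¬C)) ∨ B   [eliminate ↔]
= ¬((¬¬C ∨ (A ∧ D)) ∧ ((A ∧ D) → ¬C)) ∨ B   [eliminate →]
= ¬((¬¬C ∨ (A ∧ D)) ∧ (¬(A ∧ D) ∨ ¬C)) ∨ B   [eliminate →]
= ¬(¬¬C ∨ (A ∧ D)) ∨ ¬(¬(A ∧ D) ∨ ¬C) ∨ B   [De Morgan]
= (¬¬¬C ∧ ¬(A ∧ D)) ∨ ¬(¬(A ∧ D) ∨ ¬C) ∨ B   [De Morgan]
= (¬C ∧ ¬(A ∧ D)) ∨ ¬(¬(A ∧ D) ∨ ¬C) ∨ B   [double negation]
= (¬C ∧ (¬A ∨ ¬D)) ∨ ¬(¬(A ∧ D) ∨ ¬C) ∨ B   [De Morgan]
= (¬C ∧ (¬A ∨ ¬D)) ∨ (¬¬(A ∧ D) ∧ ¬¬C) ∨ B   [De Morgan]
= (¬C ∧ (¬A ∨ ¬D)) ∨ (A ∧ D ∧ ¬¬C) ∨ B   [double negation]
= (¬C ∧ (¬A ∨ ¬D)) ∨ (A ∧ D ∧ C) ∨ B   [double negation]
= (¬C ∧ ¬A) ∨ (¬C ∧ ¬D) ∨ (A ∧ D ∧ C) ∨ B   [distribute ∧ over ∨]

(¬C ∧ ¬A) ∨ (¬C ∧ ¬D) ∨ (A ∧ D ∧ C) ∨ B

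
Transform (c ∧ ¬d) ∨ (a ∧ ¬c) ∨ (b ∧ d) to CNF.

(c ∧ ¬d) ∨ (a ∧ ¬c) ∨ (b ∧ d)
≡ (c ∨ a ∨ b) ∧ (c ∨ a ∨ d) ∧ (c ∨ ¬c ∨ b) ∧ (c ∨ ¬c ∨ d) ∧ (¬d ∨ a ∨ b) ∧ (¬d ∨ a ∨ d) ∧ (¬d ∨ ¬c ∨ b) ∧ (¬d ∨ ¬c ∨ d)   [distribute ∨ over ∧]
≡ (c ∨ a ∨ b) ∧ (c ∨ a ∨ d) ∧ (¬d ∨ a ∨ b) ∧ (¬d ∨ ¬c ∨ b)   [simplify]

(c ∨ a ∨ b) ∧ (c ∨ a ∨ d) ∧ (¬d ∨ a ∨ b) ∧ (¬d ∨ ¬c ∨ b)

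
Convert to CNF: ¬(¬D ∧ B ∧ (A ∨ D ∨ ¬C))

(D ∨ ¬B ∨ ¬A) ∧ (D ∨ ¬B ∨ C)

¬(¬D ∧ B ∧ (A ∨ D ∨ ¬C))
⇔ ¬¬D ∨ ¬B ∨ ¬(A ∨ D ∨ ¬C)
⇔ D ∨ ¬B ∨ ¬(A ∨ D ∨ ¬C)
⇔ D ∨ ¬B ∨ (¬A ∧ ¬D ∧ ¬¬C)
⇔ D ∨ ¬B ∨ (¬A ∧ ¬D ∧ C)
⇔ (D ∨ ¬B ∨ ¬A) ∧ (D ∨ ¬B ∨ ¬D) ∧ (D ∨ ¬B ∨ C)
⇔ (D ∨ ¬B ∨ ¬A) ∧ (D ∨ ¬B ∨ C)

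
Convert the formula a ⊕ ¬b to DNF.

a ∧ b ∨ ¬a ∧ ¬b

a ⊕ ¬b
≡ a ∧ ¬¬b ∨ ¬a ∧ ¬b   (expand ⊕)
≡ a ∧ b ∨ ¬a ∧ ¬b   (double negation)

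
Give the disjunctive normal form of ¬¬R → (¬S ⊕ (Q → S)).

¬R ∨ (¬S ∧ Q) ∨ S

¬¬R → (¬S ⊕ (Q → S))
≡ ¬¬¬R ∨ (¬S ⊕ (Q → S))   [eliminate →]
≡ ¬¬¬R ∨ (¬S ∧ ¬(Q → S)) ∨ (¬¬S ∧ (Q → S))   [expand ⊕]
≡ ¬¬¬R ∨ (¬S ∧ ¬(¬Q ∨ S)) ∨ (¬¬S ∧ (Q → S))   [eliminate →]
≡ ¬¬¬R ∨ (¬S ∧ ¬(¬Q ∨ S)) ∨ (¬¬S ∧ (¬Q ∨ S))   [eliminate →]
≡ ¬R ∨ (¬S ∧ ¬(¬Q ∨ S)) ∨ (¬¬S ∧ (¬Q ∨ S))   [double negation]
≡ ¬R ∨ (¬S ∧ ¬¬Q ∧ ¬S) ∨ (¬¬S ∧ (¬Q ∨ S))   [De Morgan]
≡ ¬R ∨ (¬S ∧ Q ∧ ¬S) ∨ (¬¬S ∧ (¬Q ∨ S))   [double negation]
≡ ¬R ∨ (¬S ∧ Q ∧ ¬S) ∨ (S ∧ (¬Q ∨ S))   [double negation]
≡ ¬R ∨ (¬S ∧ Q ∧ ¬S) ∨ (S ∧ ¬Q) ∨ (S ∧ S)   [distribute ∧ over ∨]
≡ ¬R ∨ (¬S ∧ Q) ∨ S   [simplify]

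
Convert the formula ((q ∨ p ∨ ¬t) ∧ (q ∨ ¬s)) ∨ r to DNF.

q ∨ (p ∧ ¬s) ∨ (¬t ∧ ¬s) ∨ r

((q ∨ p ∨ ¬t) ∧ (q ∨ ¬s)) ∨ r
≡ (q ∧ q) ∨ (q ∧ ¬s) ∨ (p ∧ q) ∨ (p ∧ ¬s) ∨ (¬t ∧ q) ∨ (¬t ∧ ¬s) ∨ r
≡ q ∨ (p ∧ ¬s) ∨ (¬t ∧ ¬s) ∨ r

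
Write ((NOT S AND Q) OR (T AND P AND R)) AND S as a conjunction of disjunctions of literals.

(NOT S OR T) AND (NOT S OR P) AND (NOT S OR R) AND (Q OR T) AND (Q OR P) AND (Q OR R) AND S

((NOT S AND Q) OR (T AND P AND R)) AND S
≡ (NOT S OR T) AND (NOT S OR P) AND (NOT S OR R) AND (Q OR T) AND (Q OR P) AND (Q OR R) AND S   [distribute OR over AND]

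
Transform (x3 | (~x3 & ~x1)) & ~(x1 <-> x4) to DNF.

(x3 & x1 & ~x4) | (x3 & x4 & ~x1) | (~x3 & ~x1 & x4)

(x3 | (~x3 & ~x1)) & ~(x1 <-> x4)
≡ (x3 | (~x3 & ~x1)) & ~((x1 -> x4) & (x4 -> x1))   [eliminate <->]
≡ (x3 | (~x3 & ~x1)) & ~((~x1 | x4) & (x4 -> x1))   [eliminate ->]
≡ (x3 | (~x3 & ~x1)) & ~((~x1 | x4) & (~x4 | x1))   [eliminate ->]
≡ (x3 | (~x3 & ~x1)) & (~(~x1 | x4) | ~(~x4 | x1))   [De Morgan]
≡ (x3 | (~x3 & ~x1)) & ((~~x1 & ~x4) | ~(~x4 | x1))   [De Morgan]
≡ (x3 | (~x3 & ~x1)) & ((x1 & ~x4) | ~(~x4 | x1))   [double negation]
≡ (x3 | (~x3 & ~x1)) & ((x1 & ~x4) | (~~x4 & ~x1))   [De Morgan]
≡ (x3 | (~x3 & ~x1)) & ((x1 & ~x4) | (x4 & ~x1))   [double negation]
≡ (x3 & x1 & ~x4) | (x3 & x4 & ~x1) | (~x3 & ~x1 & x1 & ~x4) | (~x3 & ~x1 & x4 & ~x1)   [distribute & over |]
≡ (x3 & x1 & ~x4) | (x3 & x4 & ~x1) | (~x3 & ~x1 & x4)   [simplify]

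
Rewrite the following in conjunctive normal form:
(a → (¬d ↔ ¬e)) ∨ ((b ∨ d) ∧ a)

(a → (¬d ↔ ¬e)) ∨ ((b ∨ d) ∧ a)
⇔ ¬a ∨ (¬d ↔ ¬e) ∨ ((b ∨ d) ∧ a)   (eliminate →)
⇔ ¬a ∨ ((¬d → ¬e) ∧ (¬e → ¬d)) ∨ ((b ∨ d) ∧ a)   (eliminate ↔)
⇔ ¬a ∨ ((¬¬d ∨ ¬e) ∧ (¬e → ¬d)) ∨ ((b ∨ d) ∧ a)   (eliminate →)
⇔ ¬a ∨ ((¬¬d ∨ ¬e) ∧ (¬¬e ∨ ¬d)) ∨ ((b ∨ d) ∧ a)   (eliminate →)
⇔ ¬a ∨ ((d ∨ ¬e) ∧ (¬¬e ∨ ¬d)) ∨ ((b ∨ d) ∧ a)   (double negation)
⇔ ¬a ∨ ((d ∨ ¬e) ∧ (e ∨ ¬d)) ∨ ((b ∨ d) ∧ a)   (double negation)
⇔ (¬a ∨ d ∨ ¬e ∨ b ∨ d) ∧ (¬a ∨ d ∨ ¬e ∨ a) ∧ (¬a ∨ e ∨ ¬d ∨ b ∨ d) ∧ (¬a ∨ e ∨ ¬d ∨ a)   (distribute ∨ over ∧)
⇔ ¬a ∨ d ∨ ¬e ∨ b   (simplify)

¬a ∨ d ∨ ¬e ∨ b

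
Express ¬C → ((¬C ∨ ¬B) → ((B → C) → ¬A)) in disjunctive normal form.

C ∨ (B ∧ ¬C) ∨ ¬A

¬C → ((¬C ∨ ¬B) → ((B → C) → ¬A))
≡ ¬¬C ∨ ((¬C ∨ ¬B) → ((B → C) → ¬A))   (eliminate →)
≡ ¬¬C ∨ ¬(¬C ∨ ¬B) ∨ ((B → C) → ¬A)   (eliminate →)
≡ ¬¬C ∨ ¬(¬C ∨ ¬B) ∨ ¬(B → C) ∨ ¬A   (eliminate →)
≡ ¬¬C ∨ ¬(¬C ∨ ¬B) ∨ ¬(¬B ∨ C) ∨ ¬A   (eliminate →)
≡ C ∨ ¬(¬C ∨ ¬B) ∨ ¬(¬B ∨ C) ∨ ¬A   (double negation)
≡ C ∨ (¬¬C ∧ ¬¬B) ∨ ¬(¬B ∨ C) ∨ ¬A   (De Morgan)
≡ C ∨ (C ∧ ¬¬B) ∨ ¬(¬B ∨ C) ∨ ¬A   (double negation)
≡ C ∨ (C ∧ B) ∨ ¬(¬B ∨ C) ∨ ¬A   (double negation)
≡ C ∨ (C ∧ B) ∨ (¬¬B ∧ ¬C) ∨ ¬A   (De Morgan)
≡ C ∨ (C ∧ B) ∨ (B ∧ ¬C) ∨ ¬A   (double negation)
≡ C ∨ (B ∧ ¬C) ∨ ¬A   (simplify)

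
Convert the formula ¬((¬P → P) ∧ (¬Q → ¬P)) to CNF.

¬((¬P → P) ∧ (¬Q → ¬P))
≡ ¬((¬¬P ∨ P) ∧ (¬Q → ¬P))   [eliminate →]
≡ ¬((¬¬P ∨ P) ∧ (¬¬Q ∨ ¬P))   [eliminate →]
≡ ¬(¬¬P ∨ P) ∨ ¬(¬¬Q ∨ ¬P)   [De Morgan]
≡ (¬¬¬P ∧ ¬P) ∨ ¬(¬¬Q ∨ ¬P)   [De Morgan]
≡ (¬P ∧ ¬P) ∨ ¬(¬¬Q ∨ ¬P)   [double negation]
≡ (¬P ∧ ¬P) ∨ (¬¬¬Q ∧ ¬¬P)   [De Morgan]
≡ (¬P ∧ ¬P) ∨ (¬Q ∧ ¬¬P)   [double negation]
≡ (¬P ∧ ¬P) ∨ (¬Q ∧ P)   [double negation]
≡ (¬P ∨ ¬Q) ∧ (¬P ∨ P) ∧ (¬P ∨ ¬Q) ∧ (¬P ∨ P)   [distribute ∨ over ∧]
≡ ¬P ∨ ¬Q   [simplify]

¬P ∨ ¬Q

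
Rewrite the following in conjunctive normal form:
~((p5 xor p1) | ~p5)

~((p5 xor p1) | ~p5)
⇔ ~(((p5 | p1) & ~(p5 & p1)) | ~p5)   [expand xor]
⇔ ~((p5 | p1) & ~(p5 & p1)) & ~~p5   [De Morgan]
⇔ (~(p5 | p1) | ~~(p5 & p1)) & ~~p5   [De Morgan]
⇔ ((~p5 & ~p1) | ~~(p5 & p1)) & ~~p5   [De Morgan]
⇔ ((~p5 & ~p1) | (p5 & p1)) & ~~p5   [double negation]
⇔ ((~p5 & ~p1) | (p5 & p1)) & p5   [double negation]
⇔ (~p5 | p5) & (~p5 | p1) & (~p1 | p5) & (~p1 | p1) & p5   [distribute | over &]
⇔ (~p5 | p1) & p5   [simplify]

(~p5 | p1) & p5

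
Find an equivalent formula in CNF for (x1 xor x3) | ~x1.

(x1 xor x3) | ~x1
= ((x1 | x3) & ~(x1 & x3)) | ~x1   [expand xor]
= ((x1 | x3) & (~x1 | ~x3)) | ~x1   [De Morgan]
= (x1 | x3 | ~x1) & (~x1 | ~x3 | ~x1)   [distribute | over &]
= ~x1 | ~x3   [simplify]

~x1 | ~x3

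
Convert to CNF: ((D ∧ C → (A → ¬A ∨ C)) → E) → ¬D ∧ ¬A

(¬E ∨ ¬D) ∧ (¬E ∨ ¬A)

((D ∧ C → (A → ¬A ∨ C)) → E) → ¬D ∧ ¬A
⇔ ¬((D ∧ C → (A → ¬A ∨ C)) → E) ∨ ¬D ∧ ¬A   (eliminate →)
⇔ ¬(¬(D ∧ C → (A → ¬A ∨ C)) ∨ E) ∨ ¬D ∧ ¬A   (eliminate →)
⇔ ¬(¬(¬(D ∧ C) ∨ (A → ¬A ∨ C)) ∨ E) ∨ ¬D ∧ ¬A   (eliminate →)
⇔ ¬(¬(¬(D ∧ C) ∨ ¬A ∨ ¬A ∨ C) ∨ E) ∨ ¬D ∧ ¬A   (eliminate →)
⇔ ¬¬(¬(D ∧ C) ∨ ¬A ∨ ¬A ∨ C) ∧ ¬E ∨ ¬D ∧ ¬A   (De Morgan)
⇔ (¬(D ∧ C) ∨ ¬A ∨ ¬A ∨ C) ∧ ¬E ∨ ¬D ∧ ¬A   (double negation)
⇔ (¬D ∨ ¬C ∨ ¬A ∨ ¬A ∨ C) ∧ ¬E ∨ ¬D ∧ ¬A   (De Morgan)
⇔ (¬D ∨ ¬C ∨ ¬A ∨ ¬A ∨ C ∨ ¬D) ∧ (¬D ∨ ¬C ∨ ¬A ∨ ¬A ∨ C ∨ ¬A) ∧ (¬E ∨ ¬D) ∧ (¬E ∨ ¬A)   (distribute ∨ over ∧)
⇔ (¬E ∨ ¬D) ∧ (¬E ∨ ¬A)   (simplify)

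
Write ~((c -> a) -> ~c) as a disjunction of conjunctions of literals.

~((c -> a) -> ~c)
⇔ ~(~(c -> a) | ~c)   [eliminate ->]
⇔ ~(~(~c | a) | ~c)   [eliminate ->]
⇔ ~~(~c | a) & ~~c   [De Morgan]
⇔ (~c | a) & ~~c   [double negation]
⇔ (~c | a) & c   [double negation]
⇔ (~c & c) | (a & c)   [distribute & over |]
⇔ a & c   [simplify]

a & c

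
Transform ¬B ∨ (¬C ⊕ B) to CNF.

¬B ∨ (¬C ⊕ B)
≡ ¬B ∨ ((¬C ∨ B) ∧ ¬(¬C ∧ B))   (expand ⊕)
≡ ¬B ∨ ((¬C ∨ B) ∧ (¬¬C ∨ ¬B))   (De Morgan)
≡ ¬B ∨ ((¬C ∨ B) ∧ (C ∨ ¬B))   (double negation)
≡ (¬B ∨ ¬C ∨ B) ∧ (¬B ∨ C ∨ ¬B)   (distribute ∨ over ∧)
≡ ¬B ∨ C   (simplify)

¬B ∨ C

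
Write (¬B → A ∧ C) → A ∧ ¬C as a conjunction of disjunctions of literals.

(¬B → A ∧ C) → A ∧ ¬C
≡ ¬(¬B → A ∧ C) ∨ A ∧ ¬C   [eliminate →]
≡ ¬(¬¬B ∨ A ∧ C) ∨ A ∧ ¬C   [eliminate →]
≡ ¬¬¬B ∧ ¬(A ∧ C) ∨ A ∧ ¬C   [De Morgan]
≡ ¬B ∧ ¬(A ∧ C) ∨ A ∧ ¬C   [double negation]
≡ ¬B ∧ (¬A ∨ ¬C) ∨ A ∧ ¬C   [De Morgan]
≡ (¬B ∨ A) ∧ (¬B ∨ ¬C) ∧ (¬A ∨ ¬C ∨ A) ∧ (¬A ∨ ¬C ∨ ¬C)   [distribute ∨ over ∧]
≡ (¬B ∨ A) ∧ (¬B ∨ ¬C) ∧ (¬A ∨ ¬C)   [simplify]

(¬B ∨ A) ∧ (¬B ∨ ¬C) ∧ (¬A ∨ ¬C)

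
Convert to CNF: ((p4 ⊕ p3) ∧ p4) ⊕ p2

((p4 ⊕ p3) ∧ p4) ⊕ p2
= (((p4 ⊕ p3) ∧ p4) ∨ p2) ∧ ¬((p4 ⊕ p3) ∧ p4 ∧ p2)   [expand ⊕]
= (((p4 ∨ p3) ∧ ¬(p4 ∧ p3) ∧ p4) ∨ p2) ∧ ¬((p4 ⊕ p3) ∧ p4 ∧ p2)   [expand ⊕]
= (((p4 ∨ p3) ∧ ¬(p4 ∧ p3) ∧ p4) ∨ p2) ∧ ¬((p4 ∨ p3) ∧ ¬(p4 ∧ p3) ∧ p4 ∧ p2)   [expand ⊕]
= (((p4 ∨ p3) ∧ (¬p4 ∨ ¬p3) ∧ p4) ∨ p2) ∧ ¬((p4 ∨ p3) ∧ ¬(p4 ∧ p3) ∧ p4 ∧ p2)   [De Morgan]
= (((p4 ∨ p3) ∧ (¬p4 ∨ ¬p3) ∧ p4) ∨ p2) ∧ (¬(p4 ∨ p3) ∨ ¬¬(p4 ∧ p3) ∨ ¬p4 ∨ ¬p2)   [De Morgan]
= (((p4 ∨ p3) ∧ (¬p4 ∨ ¬p3) ∧ p4) ∨ p2) ∧ ((¬p4 ∧ ¬p3) ∨ ¬¬(p4 ∧ p3) ∨ ¬p4 ∨ ¬p2)   [De Morgan]
= (((p4 ∨ p3) ∧ (¬p4 ∨ ¬p3) ∧ p4) ∨ p2) ∧ ((¬p4 ∧ ¬p3) ∨ (p4 ∧ p3) ∨ ¬p4 ∨ ¬p2)   [double negation]
= (p4 ∨ p3 ∨ p2) ∧ (¬p4 ∨ ¬p3 ∨ p2) ∧ (p4 ∨ p2) ∧ (¬p4 ∨ p4 ∨ ¬p4 ∨ ¬p2) ∧ (¬p4 ∨ p3 ∨ ¬p4 ∨ ¬p2) ∧ (¬p3 ∨ p4 ∨ ¬p4 ∨ ¬p2) ∧ (¬p3 ∨ p3 ∨ ¬p4 ∨ ¬p2)   [distribute ∨ over ∧]
= (¬p4 ∨ ¬p3 ∨ p2) ∧ (p4 ∨ p2) ∧ (¬p4 ∨ p3 ∨ ¬p2)   [simplify]

(¬p4 ∨ ¬p3 ∨ p2) ∧ (p4 ∨ p2) ∧ (¬p4 ∨ p3 ∨ ¬p2)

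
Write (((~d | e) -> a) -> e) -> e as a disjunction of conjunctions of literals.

(((~d | e) -> a) -> e) -> e
≡ ~(((~d | e) -> a) -> e) | e   [eliminate ->]
≡ ~(~((~d | e) -> a) | e) | e   [eliminate ->]
≡ ~(~(~(~d | e) | a) | e) | e   [eliminate ->]
≡ (~~(~(~d | e) | a) & ~e) | e   [De Morgan]
≡ ((~(~d | e) | a) & ~e) | e   [double negation]
≡ (((~~d & ~e) | a) & ~e) | e   [De Morgan]
≡ (((d & ~e) | a) & ~e) | e   [double negation]
≡ (d & ~e & ~e) | (a & ~e) | e   [distribute & over |]
≡ (d & ~e) | (a & ~e) | e   [simplify]

(d & ~e) | (a & ~e) | e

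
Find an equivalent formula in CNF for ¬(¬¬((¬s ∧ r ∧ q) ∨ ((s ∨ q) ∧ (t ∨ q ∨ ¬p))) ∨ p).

¬(¬¬((¬s ∧ r ∧ q) ∨ ((s ∨ q) ∧ (t ∨ q ∨ ¬p))) ∨ p)
⇔ ¬¬¬((¬s ∧ r ∧ q) ∨ ((s ∨ q) ∧ (t ∨ q ∨ ¬p))) ∧ ¬p   [De Morgan]
⇔ ¬((¬s ∧ r ∧ q) ∨ ((s ∨ q) ∧ (t ∨ q ∨ ¬p))) ∧ ¬p   [double negation]
⇔ ¬(¬s ∧ r ∧ q) ∧ ¬((s ∨ q) ∧ (t ∨ q ∨ ¬p)) ∧ ¬p   [De Morgan]
⇔ (¬¬s ∨ ¬r ∨ ¬q) ∧ ¬((s ∨ q) ∧ (t ∨ q ∨ ¬p)) ∧ ¬p   [De Morgan]
⇔ (s ∨ ¬r ∨ ¬q) ∧ ¬((s ∨ q) ∧ (t ∨ q ∨ ¬p)) ∧ ¬p   [double negation]
⇔ (s ∨ ¬r ∨ ¬q) ∧ (¬(s ∨ q) ∨ ¬(t ∨ q ∨ ¬p)) ∧ ¬p   [De Morgan]
⇔ (s ∨ ¬r ∨ ¬q) ∧ ((¬s ∧ ¬q) ∨ ¬(t ∨ q ∨ ¬p)) ∧ ¬p   [De Morgan]
⇔ (s ∨ ¬r ∨ ¬q) ∧ ((¬s ∧ ¬q) ∨ (¬t ∧ ¬q ∧ ¬¬p)) ∧ ¬p   [De Morgan]
⇔ (s ∨ ¬r ∨ ¬q) ∧ ((¬s ∧ ¬q) ∨ (¬t ∧ ¬q ∧ p)) ∧ ¬p   [double negation]
⇔ (s ∨ ¬r ∨ ¬q) ∧ (¬s ∨ ¬t) ∧ (¬s ∨ ¬q) ∧ (¬s ∨ p) ∧ (¬q ∨ ¬t) ∧ (¬q ∨ ¬q) ∧ (¬q ∨ p) ∧ ¬p   [distribute ∨ over ∧]
⇔ (¬s ∨ ¬t) ∧ (¬s ∨ p) ∧ ¬q ∧ ¬p   [simplify]

(¬s ∨ ¬t) ∧ (¬s ∨ p) ∧ ¬q ∧ ¬p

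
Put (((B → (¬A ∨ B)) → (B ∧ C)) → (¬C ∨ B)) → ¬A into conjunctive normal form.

(((B → (¬A ∨ B)) → (B ∧ C)) → (¬C ∨ B)) → ¬A
≡ ¬(((B → (¬A ∨ B)) → (B ∧ C)) → (¬C ∨ B)) ∨ ¬A   — eliminate →
≡ ¬(¬((B → (¬A ∨ B)) → (B ∧ C)) ∨ ¬C ∨ B) ∨ ¬A   — eliminate →
≡ ¬(¬(¬(B → (¬A ∨ B)) ∨ (B ∧ C)) ∨ ¬C ∨ B) ∨ ¬A   — eliminate →
≡ ¬(¬(¬(¬B ∨ ¬A ∨ B) ∨ (B ∧ C)) ∨ ¬C ∨ B) ∨ ¬A   — eliminate →
≡ (¬¬(¬(¬B ∨ ¬A ∨ B) ∨ (B ∧ C)) ∧ ¬¬C ∧ ¬B) ∨ ¬A   — De Morgan
≡ ((¬(¬B ∨ ¬A ∨ B) ∨ (B ∧ C)) ∧ ¬¬C ∧ ¬B) ∨ ¬A   — double negation
≡ (((¬¬B ∧ ¬¬A ∧ ¬B) ∨ (B ∧ C)) ∧ ¬¬C ∧ ¬B) ∨ ¬A   — De Morgan
≡ (((B ∧ ¬¬A ∧ ¬B) ∨ (B ∧ C)) ∧ ¬¬C ∧ ¬B) ∨ ¬A   — double negation
≡ (((B ∧ A ∧ ¬B) ∨ (B ∧ C)) ∧ ¬¬C ∧ ¬B) ∨ ¬A   — double negation
≡ (((B ∧ A ∧ ¬B) ∨ (B ∧ C)) ∧ C ∧ ¬B) ∨ ¬A   — double negation
≡ (B ∨ B ∨ ¬A) ∧ (B ∨ C ∨ ¬A) ∧ (A ∨ B ∨ ¬A) ∧ (A ∨ C ∨ ¬A) ∧ (¬B ∨ B ∨ ¬A) ∧ (¬B ∨ C ∨ ¬A) ∧ (C ∨ ¬A) ∧ (¬B ∨ ¬A)   — distribute ∨ over ∧
≡ (B ∨ ¬A) ∧ (C ∨ ¬A) ∧ (¬B ∨ ¬A)   — simplify

(B ∨ ¬A) ∧ (C ∨ ¬A) ∧ (¬B ∨ ¬A)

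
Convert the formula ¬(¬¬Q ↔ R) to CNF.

¬(¬¬Q ↔ R)
⇔ ¬((¬¬Q → R) ∧ (R → ¬¬Q))   [eliminate ↔]
⇔ ¬((¬¬¬Q ∨ R) ∧ (R → ¬¬Q))   [eliminate →]
⇔ ¬((¬¬¬Q ∨ R) ∧ (¬R ∨ ¬¬Q))   [eliminate →]
⇔ ¬(¬¬¬Q ∨ R) ∨ ¬(¬R ∨ ¬¬Q)   [De Morgan]
⇔ (¬¬¬¬Q ∧ ¬R) ∨ ¬(¬R ∨ ¬¬Q)   [De Morgan]
⇔ (¬¬Q ∧ ¬R) ∨ ¬(¬R ∨ ¬¬Q)   [double negation]
⇔ (Q ∧ ¬R) ∨ ¬(¬R ∨ ¬¬Q)   [double negation]
⇔ (Q ∧ ¬R) ∨ (¬¬R ∧ ¬¬¬Q)   [De Morgan]
⇔ (Q ∧ ¬R) ∨ (R ∧ ¬¬¬Q)   [double negation]
⇔ (Q ∧ ¬R) ∨ (R ∧ ¬Q)   [double negation]
⇔ (Q ∨ R) ∧ (Q ∨ ¬Q) ∧ (¬R ∨ R) ∧ (¬R ∨ ¬Q)   [distribute ∨ over ∧]
⇔ (Q ∨ R) ∧ (¬R ∨ ¬Q)   [simplify]

(Q ∨ R) ∧ (¬R ∨ ¬Q)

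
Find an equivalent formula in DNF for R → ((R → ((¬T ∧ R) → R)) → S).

¬R ∨ S

R → ((R → ((¬T ∧ R) → R)) → S)
⇔ ¬R ∨ ((R → ((¬T ∧ R) → R)) → S)   (eliminate →)
⇔ ¬R ∨ ¬(R → ((¬T ∧ R) → R)) ∨ S   (eliminate →)
⇔ ¬R ∨ ¬(¬R ∨ ((¬T ∧ R) → R)) ∨ S   (eliminate →)
⇔ ¬R ∨ ¬(¬R ∨ ¬(¬T ∧ R) ∨ R) ∨ S   (eliminate →)
⇔ ¬R ∨ (¬¬R ∧ ¬¬(¬T ∧ R) ∧ ¬R) ∨ S   (De Morgan)
⇔ ¬R ∨ (R ∧ ¬¬(¬T ∧ R) ∧ ¬R) ∨ S   (double negation)
⇔ ¬R ∨ (R ∧ ¬T ∧ R ∧ ¬R) ∨ S   (double negation)
⇔ ¬R ∨ S   (simplify)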